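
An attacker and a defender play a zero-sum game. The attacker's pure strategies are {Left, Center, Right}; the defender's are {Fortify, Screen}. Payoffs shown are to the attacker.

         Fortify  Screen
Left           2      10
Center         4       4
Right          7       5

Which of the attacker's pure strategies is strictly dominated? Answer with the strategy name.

Right gives a strictly higher payoff than Center against every column: 7 > 4, 5 > 4.
So Center is strictly dominated and the attacker never plays it.

Center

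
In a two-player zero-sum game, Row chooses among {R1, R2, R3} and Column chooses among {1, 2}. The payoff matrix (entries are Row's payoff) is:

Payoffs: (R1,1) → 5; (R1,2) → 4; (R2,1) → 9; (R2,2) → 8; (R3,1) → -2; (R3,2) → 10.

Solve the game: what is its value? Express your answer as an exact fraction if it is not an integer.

106/13

Row minima: R1 → 4, R2 → 8, R3 → -2; maximin = 8.
Column maxima: 1 → 9, 2 → 10; minimax = 9.
8 ≠ 9, so there is no saddle point; optimal play is mixed.
R1 is strictly dominated by R2, so Row never plays it.
On the remaining 2×2 (R2, R3 vs 1, 2):
Let Row play R2 with probability p. Expected payoff against 1: 9p + (-2)(1−p) = 11p − 2; against 2: 8p + 10(1−p) = −2p + 10.
Setting these equal: 11p − 2 = −2p + 10 ⇒ 13p = 12 ⇒ p = 12/13, and the value is (11)·(12/13) − 2 = 106/13.
For Column: with q = P(1), equating R2's and R3's payoffs gives q + 8 = −12q + 10 ⇒ q = 2/13.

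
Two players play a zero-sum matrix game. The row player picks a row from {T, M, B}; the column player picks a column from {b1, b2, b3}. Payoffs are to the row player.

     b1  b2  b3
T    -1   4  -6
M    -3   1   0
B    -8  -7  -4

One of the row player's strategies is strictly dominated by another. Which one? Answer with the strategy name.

B

M gives a strictly higher payoff than B against every column: -3 > -8, 1 > -7, 0 > -4.
So B is strictly dominated and the row player never plays it.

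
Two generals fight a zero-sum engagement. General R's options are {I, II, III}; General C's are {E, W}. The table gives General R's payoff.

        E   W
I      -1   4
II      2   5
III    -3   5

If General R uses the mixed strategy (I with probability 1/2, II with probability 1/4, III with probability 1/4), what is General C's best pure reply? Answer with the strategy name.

If General C plays E, General R's expected payoff is (1/2)·(-1) + (1/4)·2 + (1/4)·(-3) = -3/4.
If General C plays W, General R's expected payoff is (1/2)·4 + (1/4)·5 + (1/4)·5 = 9/2.
General C minimizes General R's payoff; the smallest is -3/4, so the best response is E.

E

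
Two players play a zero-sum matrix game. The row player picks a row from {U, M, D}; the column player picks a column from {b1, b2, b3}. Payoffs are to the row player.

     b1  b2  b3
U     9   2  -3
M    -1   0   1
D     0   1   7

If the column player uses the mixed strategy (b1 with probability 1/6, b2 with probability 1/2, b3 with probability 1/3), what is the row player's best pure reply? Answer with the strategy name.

Expected payoff of U: (1/6)·9 + (1/2)·2 + (1/3)·(-3) = 3/2.
Expected payoff of M: (1/6)·(-1) + (1/2)·0 + (1/3)·1 = 1/6.
Expected payoff of D: (1/6)·0 + (1/2)·1 + (1/3)·7 = 17/6.
The largest is 17/6, so the row player's best response is D.

D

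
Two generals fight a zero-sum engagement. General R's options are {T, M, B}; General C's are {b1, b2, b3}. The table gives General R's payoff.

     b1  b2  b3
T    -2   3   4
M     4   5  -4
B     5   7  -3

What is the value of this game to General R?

1

Row minima: T → -2, M → -4, B → -3; maximin = -2.
Column maxima: b1 → 5, b2 → 7, b3 → 4; minimax = 4.
-2 ≠ 4, so there is no saddle point; optimal play is mixed.
M is strictly dominated by B, so General R never plays it.
b2 is strictly dominated by b1 (it gives General R strictly more in every row), so General C never plays it.
On the remaining 2×2 (T, B vs b1, b3):
Let General R play T with probability p. Expected payoff against b1: (-2)p + 5(1−p) = −7p + 5; against b3: 4p + (-3)(1−p) = 7p − 3.
Setting these equal: −7p + 5 = 7p − 3 ⇒ −14p = -8 ⇒ p = 4/7, and the value is (-7)·(4/7) + 5 = 1.
For General C: with q = P(b1), equating T's and B's payoffs gives −6q + 4 = 8q − 3 ⇒ q = 1/2.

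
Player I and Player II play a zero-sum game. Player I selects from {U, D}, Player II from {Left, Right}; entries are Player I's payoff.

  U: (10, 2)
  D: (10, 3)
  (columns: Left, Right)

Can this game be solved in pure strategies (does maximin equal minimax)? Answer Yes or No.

Row minima: U → 2, D → 3; maximin = 3.
Column maxima: Left → 10, Right → 3; minimax = 3.
maximin = minimax = 3, so a saddle point exists.

Yes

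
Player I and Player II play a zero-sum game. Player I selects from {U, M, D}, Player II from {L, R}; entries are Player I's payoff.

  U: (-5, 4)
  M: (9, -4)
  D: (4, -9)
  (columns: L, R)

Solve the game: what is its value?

Row minima: U → -5, M → -4, D → -9; maximin = -4.
Column maxima: L → 9, R → 4; minimax = 4.
-4 ≠ 4, so there is no saddle point; optimal play is mixed.
D is strictly dominated by M, so Player I never plays it.
On the remaining 2×2 (U, M vs L, R):
Let Player I play U with probability p. Expected payoff against L: (-5)p + 9(1−p) = −14p + 9; against R: 4p + (-4)(1−p) = 8p − 4.
Setting these equal: −14p + 9 = 8p − 4 ⇒ −22p = -13 ⇒ p = 13/22, and the value is (-14)·(13/22) + 9 = 8/11.
For Player II: with q = P(L), equating U's and M's payoffs gives −9q + 4 = 13q − 4 ⇒ q = 4/11.

8/11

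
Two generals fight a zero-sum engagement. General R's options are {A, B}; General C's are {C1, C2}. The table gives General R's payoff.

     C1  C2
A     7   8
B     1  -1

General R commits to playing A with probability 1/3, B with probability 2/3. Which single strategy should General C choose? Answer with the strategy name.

C2

If General C plays C1, General R's expected payoff is (1/3)·7 + (2/3)·1 = 3.
If General C plays C2, General R's expected payoff is (1/3)·8 + (2/3)·(-1) = 2.
General C minimizes General R's payoff; the smallest is 2, so the best response is C2.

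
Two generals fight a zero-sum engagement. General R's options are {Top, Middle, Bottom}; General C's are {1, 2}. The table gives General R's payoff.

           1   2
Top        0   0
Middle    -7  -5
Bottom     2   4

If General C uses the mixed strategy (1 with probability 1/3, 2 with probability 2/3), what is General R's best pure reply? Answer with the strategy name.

Expected payoff of Top: (1/3)·0 + (2/3)·0 = 0.
Expected payoff of Middle: (1/3)·(-7) + (2/3)·(-5) = -17/3.
Expected payoff of Bottom: (1/3)·2 + (2/3)·4 = 10/3.
The largest is 10/3, so General R's best response is Bottom.

Bottom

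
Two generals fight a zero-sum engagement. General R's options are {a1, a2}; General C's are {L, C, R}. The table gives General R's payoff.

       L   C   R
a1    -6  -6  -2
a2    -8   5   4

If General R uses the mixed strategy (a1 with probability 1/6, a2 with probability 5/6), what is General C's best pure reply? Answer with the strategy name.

If General C plays L, General R's expected payoff is (1/6)·(-6) + (5/6)·(-8) = -23/3.
If General C plays C, General R's expected payoff is (1/6)·(-6) + (5/6)·5 = 19/6.
If General C plays R, General R's expected payoff is (1/6)·(-2) + (5/6)·4 = 3.
General C minimizes General R's payoff; the smallest is -23/3, so the best response is L.

L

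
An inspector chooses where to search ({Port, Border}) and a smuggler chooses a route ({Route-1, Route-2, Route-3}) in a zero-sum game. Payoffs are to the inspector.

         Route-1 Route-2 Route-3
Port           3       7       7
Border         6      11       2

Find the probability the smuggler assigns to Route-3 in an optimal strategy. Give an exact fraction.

3/8

Row minima: Port → 3, Border → 2; maximin = 3.
Column maxima: Route-1 → 6, Route-2 → 11, Route-3 → 7; minimax = 6.
3 ≠ 6, so there is no saddle point; optimal play is mixed.
Route-2 is strictly dominated by Route-1 (it gives the inspector strictly more in every row), so the smuggler never plays it.
On the remaining 2×2 (Port, Border vs Route-1, Route-3):
Let the inspector play Port with probability p. Expected payoff against Route-1: 3p + 6(1−p) = −3p + 6; against Route-3: 7p + 2(1−p) = 5p + 2.
Setting these equal: −3p + 6 = 5p + 2 ⇒ −8p = -4 ⇒ p = 1/2, and the value is (-3)·(1/2) + 6 = 9/2.
For the smuggler: with q = P(Route-1), equating Port's and Border's payoffs gives −4q + 7 = 4q + 2 ⇒ q = 5/8.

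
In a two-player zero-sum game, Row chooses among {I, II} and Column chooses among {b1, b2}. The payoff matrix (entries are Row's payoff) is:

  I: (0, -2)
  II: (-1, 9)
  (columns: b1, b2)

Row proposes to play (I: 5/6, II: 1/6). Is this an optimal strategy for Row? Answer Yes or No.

Against b1 this mix gives (5/6)·0 + (1/6)·(-1) = -1/6.
Against b2 this mix gives (5/6)·(-2) + (1/6)·9 = -1/6.
All of Column's active replies (b1, b2) yield -1/6, and no column does worse for Row. The mix makes Column indifferent and guarantees -1/6, so it is optimal.

Yes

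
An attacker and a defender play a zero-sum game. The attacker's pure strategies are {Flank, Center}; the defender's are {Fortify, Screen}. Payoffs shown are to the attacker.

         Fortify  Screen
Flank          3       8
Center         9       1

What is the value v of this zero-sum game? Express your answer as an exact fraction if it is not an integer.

69/13

Row minima: Flank → 3, Center → 1; maximin = 3.
Column maxima: Fortify → 9, Screen → 8; minimax = 8.
3 ≠ 8, so there is no saddle point; optimal play is mixed.
Let the attacker play Flank with probability p. Expected payoff against Fortify: 3p + 9(1−p) = −6p + 9; against Screen: 8p + 1(1−p) = 7p + 1.
Setting these equal: −6p + 9 = 7p + 1 ⇒ −13p = -8 ⇒ p = 8/13, and the value is (-6)·(8/13) + 9 = 69/13.
For the defender: with q = P(Fortify), equating Flank's and Center's payoffs gives −5q + 8 = 8q + 1 ⇒ q = 7/13.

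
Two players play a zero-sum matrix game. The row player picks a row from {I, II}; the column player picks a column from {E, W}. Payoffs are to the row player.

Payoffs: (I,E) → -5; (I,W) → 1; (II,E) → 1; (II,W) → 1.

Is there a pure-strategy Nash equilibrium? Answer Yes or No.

Row minima: I → -5, II → 1; maximin = 1.
Column maxima: E → 1, W → 1; minimax = 1.
maximin = minimax = 1, so a saddle point exists.

Yes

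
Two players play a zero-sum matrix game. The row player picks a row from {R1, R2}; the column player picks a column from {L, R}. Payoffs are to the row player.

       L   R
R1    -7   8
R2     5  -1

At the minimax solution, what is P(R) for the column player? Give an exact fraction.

Row minima: R1 → -7, R2 → -1; maximin = -1.
Column maxima: L → 5, R → 8; minimax = 5.
-1 ≠ 5, so there is no saddle point; optimal play is mixed.
Let the row player play R1 with probability p. Expected payoff against L: (-7)p + 5(1−p) = −12p + 5; against R: 8p + (-1)(1−p) = 9p − 1.
Setting these equal: −12p + 5 = 9p − 1 ⇒ −21p = -6 ⇒ p = 2/7, and the value is (-12)·(2/7) + 5 = 11/7.
For the column player: with q = P(L), equating R1's and R2's payoffs gives −15q + 8 = 6q − 1 ⇒ q = 3/7.

4/7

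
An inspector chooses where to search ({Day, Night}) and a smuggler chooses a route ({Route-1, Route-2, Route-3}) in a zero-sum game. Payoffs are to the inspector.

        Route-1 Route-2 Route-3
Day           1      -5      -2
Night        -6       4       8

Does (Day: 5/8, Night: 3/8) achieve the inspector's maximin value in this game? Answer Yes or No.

Against Route-1 this mix gives (5/8)·1 + (3/8)·(-6) = -13/8.
Against Route-2 this mix gives (5/8)·(-5) + (3/8)·4 = -13/8.
Against Route-3 this mix gives (5/8)·(-2) + (3/8)·8 = 7/4.
All of the smuggler's active replies (Route-1, Route-2) yield -13/8, and no column does worse for the inspector. The mix makes the smuggler indifferent and guarantees -13/8, so it is optimal.

Yes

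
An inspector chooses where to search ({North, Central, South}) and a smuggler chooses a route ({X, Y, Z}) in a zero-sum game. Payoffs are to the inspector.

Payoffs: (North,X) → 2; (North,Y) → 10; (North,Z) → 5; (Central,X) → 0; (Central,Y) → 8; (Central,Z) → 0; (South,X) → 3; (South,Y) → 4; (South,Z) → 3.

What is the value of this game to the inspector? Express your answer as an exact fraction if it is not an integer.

3

Row minima: North → 2, Central → 0, South → 3; maximin = 3.
Column maxima: X → 3, Y → 10, Z → 5; minimax = 3.
Since maximin = minimax = 3, there is a saddle point and the value is 3.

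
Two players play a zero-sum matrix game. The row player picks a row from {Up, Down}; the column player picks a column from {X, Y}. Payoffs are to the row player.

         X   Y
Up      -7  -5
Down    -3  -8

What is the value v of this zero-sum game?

-41/7

Row minima: Up → -7, Down → -8; maximin = -7.
Column maxima: X → -3, Y → -5; minimax = -5.
-7 ≠ -5, so there is no saddle point; optimal play is mixed.
Let the row player play Up with probability p. Expected payoff against X: (-7)p + (-3)(1−p) = −4p − 3; against Y: (-5)p + (-8)(1−p) = 3p − 8.
Setting these equal: −4p − 3 = 3p − 8 ⇒ −7p = -5 ⇒ p = 5/7, and the value is (-4)·(5/7) − 3 = -41/7.
For the column player: with q = P(X), equating Up's and Down's payoffs gives −2q − 5 = 5q − 8 ⇒ q = 3/7.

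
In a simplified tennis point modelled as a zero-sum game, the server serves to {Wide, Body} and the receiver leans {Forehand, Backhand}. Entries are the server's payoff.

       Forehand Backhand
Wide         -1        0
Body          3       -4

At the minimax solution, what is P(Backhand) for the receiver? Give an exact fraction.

Row minima: Wide → -1, Body → -4; maximin = -1.
Column maxima: Forehand → 3, Backhand → 0; minimax = 0.
-1 ≠ 0, so there is no saddle point; optimal play is mixed.
Let the server play Wide with probability p. Expected payoff against Forehand: (-1)p + 3(1−p) = −4p + 3; against Backhand: 0p + (-4)(1−p) = 4p − 4.
Setting these equal: −4p + 3 = 4p − 4 ⇒ −8p = -7 ⇒ p = 7/8, and the value is (-4)·(7/8) + 3 = -1/2.
For the receiver: with q = P(Forehand), equating Wide's and Body's payoffs gives −q = 7q − 4 ⇒ q = 1/2.

1/2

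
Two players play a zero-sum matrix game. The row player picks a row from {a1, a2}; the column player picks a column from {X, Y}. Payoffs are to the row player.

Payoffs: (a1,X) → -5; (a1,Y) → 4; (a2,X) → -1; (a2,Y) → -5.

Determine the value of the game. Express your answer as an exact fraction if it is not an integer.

-29/13

Row minima: a1 → -5, a2 → -5; maximin = -5.
Column maxima: X → -1, Y → 4; minimax = -1.
-5 ≠ -1, so there is no saddle point; optimal play is mixed.
Let the row player play a1 with probability p. Expected payoff against X: (-5)p + (-1)(1−p) = −4p − 1; against Y: 4p + (-5)(1−p) = 9p − 5.
Setting these equal: −4p − 1 = 9p − 5 ⇒ −13p = -4 ⇒ p = 4/13, and the value is (-4)·(4/13) − 1 = -29/13.
For the column player: with q = P(X), equating a1's and a2's payoffs gives −9q + 4 = 4q − 5 ⇒ q = 9/13.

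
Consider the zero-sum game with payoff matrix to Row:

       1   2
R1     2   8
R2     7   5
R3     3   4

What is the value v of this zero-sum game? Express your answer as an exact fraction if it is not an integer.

Row minima: R1 → 2, R2 → 5, R3 → 3; maximin = 5.
Column maxima: 1 → 7, 2 → 8; minimax = 7.
5 ≠ 7, so there is no saddle point; optimal play is mixed.
R3 is strictly dominated by R2, so Row never plays it.
On the remaining 2×2 (R1, R2 vs 1, 2):
Let Row play R1 with probability p. Expected payoff against 1: 2p + 7(1−p) = −5p + 7; against 2: 8p + 5(1−p) = 3p + 5.
Setting these equal: −5p + 7 = 3p + 5 ⇒ −8p = -2 ⇒ p = 1/4, and the value is (-5)·(1/4) + 7 = 23/4.
For Column: with q = P(1), equating R1's and R2's payoffs gives −6q + 8 = 2q + 5 ⇒ q = 3/8.

23/4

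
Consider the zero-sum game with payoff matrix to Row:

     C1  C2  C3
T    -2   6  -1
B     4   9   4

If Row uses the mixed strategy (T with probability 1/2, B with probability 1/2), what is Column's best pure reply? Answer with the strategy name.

C1

If Column plays C1, Row's expected payoff is (1/2)·(-2) + (1/2)·4 = 1.
If Column plays C2, Row's expected payoff is (1/2)·6 + (1/2)·9 = 15/2.
If Column plays C3, Row's expected payoff is (1/2)·(-1) + (1/2)·4 = 3/2.
Column minimizes Row's payoff; the smallest is 1, so the best response is C1.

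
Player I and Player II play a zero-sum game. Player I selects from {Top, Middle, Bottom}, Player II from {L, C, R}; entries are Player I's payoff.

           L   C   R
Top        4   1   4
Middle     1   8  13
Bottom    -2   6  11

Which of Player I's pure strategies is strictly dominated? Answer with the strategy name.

Bottom

Middle gives a strictly higher payoff than Bottom against every column: 1 > -2, 8 > 6, 13 > 11.
So Bottom is strictly dominated and Player I never plays it.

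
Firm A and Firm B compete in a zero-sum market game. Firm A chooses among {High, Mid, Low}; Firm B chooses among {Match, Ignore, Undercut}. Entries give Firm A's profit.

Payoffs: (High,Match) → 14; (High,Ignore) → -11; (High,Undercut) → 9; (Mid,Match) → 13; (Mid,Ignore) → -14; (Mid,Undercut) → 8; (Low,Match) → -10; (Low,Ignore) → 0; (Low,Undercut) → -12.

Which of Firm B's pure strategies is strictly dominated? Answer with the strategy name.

Match

Undercut holds Firm A's payoff strictly below Match in every row: 9 < 14, 8 < 13, -12 < -10.
So Match is strictly dominated for Firm B.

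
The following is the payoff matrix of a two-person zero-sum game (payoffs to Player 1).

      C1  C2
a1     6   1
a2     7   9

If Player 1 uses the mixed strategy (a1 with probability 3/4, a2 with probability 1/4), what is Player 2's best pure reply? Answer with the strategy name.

If Player 2 plays C1, Player 1's expected payoff is (3/4)·6 + (1/4)·7 = 25/4.
If Player 2 plays C2, Player 1's expected payoff is (3/4)·1 + (1/4)·9 = 3.
Player 2 minimizes Player 1's payoff; the smallest is 3, so the best response is C2.

C2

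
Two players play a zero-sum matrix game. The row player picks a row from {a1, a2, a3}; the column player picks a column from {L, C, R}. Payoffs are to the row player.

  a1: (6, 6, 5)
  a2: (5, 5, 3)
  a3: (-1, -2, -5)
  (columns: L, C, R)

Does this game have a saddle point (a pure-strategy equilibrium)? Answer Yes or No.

Yes

Row minima: a1 → 5, a2 → 3, a3 → -5; maximin = 5.
Column maxima: L → 6, C → 6, R → 5; minimax = 5.
maximin = minimax = 5, so a saddle point exists.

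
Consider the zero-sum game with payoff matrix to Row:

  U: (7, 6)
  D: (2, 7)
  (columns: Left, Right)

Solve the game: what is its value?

Row minima: U → 6, D → 2; maximin = 6.
Column maxima: Left → 7, Right → 7; minimax = 7.
6 ≠ 7, so there is no saddle point; optimal play is mixed.
Let Row play U with probability p. Expected payoff against Left: 7p + 2(1−p) = 5p + 2; against Right: 6p + 7(1−p) = −p + 7.
Setting these equal: 5p + 2 = −p + 7 ⇒ 6p = 5 ⇒ p = 5/6, and the value is (5)·(5/6) + 2 = 37/6.
For Column: with q = P(Left), equating U's and D's payoffs gives q + 6 = −5q + 7 ⇒ q = 1/6.

37/6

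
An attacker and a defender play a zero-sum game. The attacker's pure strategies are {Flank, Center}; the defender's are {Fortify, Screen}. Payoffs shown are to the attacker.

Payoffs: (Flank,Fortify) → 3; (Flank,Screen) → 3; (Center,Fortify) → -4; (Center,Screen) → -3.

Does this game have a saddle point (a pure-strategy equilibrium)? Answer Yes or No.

Yes

Row minima: Flank → 3, Center → -4; maximin = 3.
Column maxima: Fortify → 3, Screen → 3; minimax = 3.
maximin = minimax = 3, so a saddle point exists.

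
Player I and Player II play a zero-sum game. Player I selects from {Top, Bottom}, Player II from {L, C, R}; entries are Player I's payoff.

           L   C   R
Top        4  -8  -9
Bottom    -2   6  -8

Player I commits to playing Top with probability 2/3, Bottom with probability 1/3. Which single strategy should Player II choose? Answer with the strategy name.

R

If Player II plays L, Player I's expected payoff is (2/3)·4 + (1/3)·(-2) = 2.
If Player II plays C, Player I's expected payoff is (2/3)·(-8) + (1/3)·6 = -10/3.
If Player II plays R, Player I's expected payoff is (2/3)·(-9) + (1/3)·(-8) = -26/3.
Player II minimizes Player I's payoff; the smallest is -26/3, so the best response is R.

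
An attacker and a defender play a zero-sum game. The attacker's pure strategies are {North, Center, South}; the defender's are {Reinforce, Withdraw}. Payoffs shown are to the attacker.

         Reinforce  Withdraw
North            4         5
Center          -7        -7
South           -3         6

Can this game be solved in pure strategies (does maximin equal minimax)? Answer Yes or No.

Yes

Row minima: North → 4, Center → -7, South → -3; maximin = 4.
Column maxima: Reinforce → 4, Withdraw → 6; minimax = 4.
maximin = minimax = 4, so a saddle point exists.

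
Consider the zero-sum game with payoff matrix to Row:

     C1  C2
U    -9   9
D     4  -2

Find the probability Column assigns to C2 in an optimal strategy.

13/24

Row minima: U → -9, D → -2; maximin = -2.
Column maxima: C1 → 4, C2 → 9; minimax = 4.
-2 ≠ 4, so there is no saddle point; optimal play is mixed.
Let Row play U with probability p. Expected payoff against C1: (-9)p + 4(1−p) = −13p + 4; against C2: 9p + (-2)(1−p) = 11p − 2.
Setting these equal: −13p + 4 = 11p − 2 ⇒ −24p = -6 ⇒ p = 1/4, and the value is (-13)·(1/4) + 4 = 3/4.
For Column: with q = P(C1), equating U's and D's payoffs gives −18q + 9 = 6q − 2 ⇒ q = 11/24.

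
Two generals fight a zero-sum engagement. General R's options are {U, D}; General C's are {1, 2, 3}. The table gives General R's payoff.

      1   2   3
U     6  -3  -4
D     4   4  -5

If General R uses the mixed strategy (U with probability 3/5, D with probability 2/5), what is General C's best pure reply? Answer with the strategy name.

3

If General C plays 1, General R's expected payoff is (3/5)·6 + (2/5)·4 = 26/5.
If General C plays 2, General R's expected payoff is (3/5)·(-3) + (2/5)·4 = -1/5.
If General C plays 3, General R's expected payoff is (3/5)·(-4) + (2/5)·(-5) = -22/5.
General C minimizes General R's payoff; the smallest is -22/5, so the best response is 3.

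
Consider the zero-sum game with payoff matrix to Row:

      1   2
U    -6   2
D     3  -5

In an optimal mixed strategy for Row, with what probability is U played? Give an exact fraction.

Row minima: U → -6, D → -5; maximin = -5.
Column maxima: 1 → 3, 2 → 2; minimax = 2.
-5 ≠ 2, so there is no saddle point; optimal play is mixed.
Let Row play U with probability p. Expected payoff against 1: (-6)p + 3(1−p) = −9p + 3; against 2: 2p + (-5)(1−p) = 7p − 5.
Setting these equal: −9p + 3 = 7p − 5 ⇒ −16p = -8 ⇒ p = 1/2, and the value is (-9)·(1/2) + 3 = -3/2.
For Column: with q = P(1), equating U's and D's payoffs gives −8q + 2 = 8q − 5 ⇒ q = 7/16.

1/2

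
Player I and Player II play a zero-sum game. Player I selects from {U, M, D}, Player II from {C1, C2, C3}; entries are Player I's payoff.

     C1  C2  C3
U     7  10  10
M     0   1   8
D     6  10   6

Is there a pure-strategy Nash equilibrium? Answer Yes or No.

Yes

Row minima: U → 7, M → 0, D → 6; maximin = 7.
Column maxima: C1 → 7, C2 → 10, C3 → 10; minimax = 7.
maximin = minimax = 7, so a saddle point exists.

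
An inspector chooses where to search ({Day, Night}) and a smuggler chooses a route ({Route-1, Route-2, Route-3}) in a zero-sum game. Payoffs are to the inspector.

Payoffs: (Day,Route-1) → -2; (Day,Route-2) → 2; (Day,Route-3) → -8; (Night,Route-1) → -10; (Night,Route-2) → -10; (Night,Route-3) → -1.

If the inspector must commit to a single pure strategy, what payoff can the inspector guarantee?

Row minima: Day → -8, Night → -10.
The best of these is -8.

-8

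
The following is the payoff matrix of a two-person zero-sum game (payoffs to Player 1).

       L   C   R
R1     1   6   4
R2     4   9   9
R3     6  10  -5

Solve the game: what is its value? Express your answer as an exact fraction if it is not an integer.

37/8

Row minima: R1 → 1, R2 → 4, R3 → -5; maximin = 4.
Column maxima: L → 6, C → 10, R → 9; minimax = 6.
4 ≠ 6, so there is no saddle point; optimal play is mixed.
R1 is strictly dominated by R2, so Player 1 never plays it.
C is strictly dominated by L (it gives Player 1 strictly more in every row), so Player 2 never plays it.
On the remaining 2×2 (R2, R3 vs L, R):
Let Player 1 play R2 with probability p. Expected payoff against L: 4p + 6(1−p) = −2p + 6; against R: 9p + (-5)(1−p) = 14p − 5.
Setting these equal: −2p + 6 = 14p − 5 ⇒ −16p = -11 ⇒ p = 11/16, and the value is (-2)·(11/16) + 6 = 37/8.
For Player 2: with q = P(L), equating R2's and R3's payoffs gives −5q + 9 = 11q − 5 ⇒ q = 7/8.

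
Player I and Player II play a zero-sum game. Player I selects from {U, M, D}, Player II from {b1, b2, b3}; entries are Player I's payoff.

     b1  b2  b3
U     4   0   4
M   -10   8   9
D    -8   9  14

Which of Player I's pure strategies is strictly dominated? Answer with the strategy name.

M

D gives a strictly higher payoff than M against every column: -8 > -10, 9 > 8, 14 > 9.
So M is strictly dominated and Player I never plays it.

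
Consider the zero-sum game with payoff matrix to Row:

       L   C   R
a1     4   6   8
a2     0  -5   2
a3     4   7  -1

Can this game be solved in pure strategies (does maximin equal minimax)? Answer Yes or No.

Yes

Row minima: a1 → 4, a2 → -5, a3 → -1; maximin = 4.
Column maxima: L → 4, C → 7, R → 8; minimax = 4.
maximin = minimax = 4, so a saddle point exists.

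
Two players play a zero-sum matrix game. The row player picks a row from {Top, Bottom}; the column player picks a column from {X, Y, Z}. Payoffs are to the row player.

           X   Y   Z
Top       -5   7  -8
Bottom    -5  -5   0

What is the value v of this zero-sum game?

Row minima: Top → -8, Bottom → -5; maximin = -5.
Column maxima: X → -5, Y → 7, Z → 0; minimax = -5.
Since maximin = minimax = -5, there is a saddle point and the value is -5.

-5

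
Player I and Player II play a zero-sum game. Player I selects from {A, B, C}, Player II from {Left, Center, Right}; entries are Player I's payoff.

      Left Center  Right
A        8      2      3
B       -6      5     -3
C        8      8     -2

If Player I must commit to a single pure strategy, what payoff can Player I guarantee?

2

Row minima: A → 2, B → -6, C → -2.
The best of these is 2.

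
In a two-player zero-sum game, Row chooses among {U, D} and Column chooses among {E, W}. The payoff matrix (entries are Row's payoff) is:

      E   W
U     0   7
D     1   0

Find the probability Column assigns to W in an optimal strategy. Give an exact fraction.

1/8

Row minima: U → 0, D → 0; maximin = 0.
Column maxima: E → 1, W → 7; minimax = 1.
0 ≠ 1, so there is no saddle point; optimal play is mixed.
Let Row play U with probability p. Expected payoff against E: 0p + 1(1−p) = −p + 1; against W: 7p + 0(1−p) = 7p.
Setting these equal: −p + 1 = 7p ⇒ −8p = -1 ⇒ p = 1/8, and the value is (-1)·(1/8) + 1 = 7/8.
For Column: with q = P(E), equating U's and D's payoffs gives −7q + 7 = q ⇒ q = 7/8.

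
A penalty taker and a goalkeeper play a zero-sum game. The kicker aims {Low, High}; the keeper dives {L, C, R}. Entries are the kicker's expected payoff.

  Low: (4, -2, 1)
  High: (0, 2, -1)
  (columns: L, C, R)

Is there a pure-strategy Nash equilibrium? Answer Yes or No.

Row minima: Low → -2, High → -1; maximin = -1.
Column maxima: L → 4, C → 2, R → 1; minimax = 1.
-1 ≠ 1, so no pure-strategy equilibrium exists.

No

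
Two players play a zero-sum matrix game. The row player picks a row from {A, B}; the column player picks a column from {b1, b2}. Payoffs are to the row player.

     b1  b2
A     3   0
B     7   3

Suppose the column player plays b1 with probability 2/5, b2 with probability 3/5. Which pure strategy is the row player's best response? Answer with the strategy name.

B

Expected payoff of A: (2/5)·3 + (3/5)·0 = 6/5.
Expected payoff of B: (2/5)·7 + (3/5)·3 = 23/5.
The largest is 23/5, so the row player's best response is B.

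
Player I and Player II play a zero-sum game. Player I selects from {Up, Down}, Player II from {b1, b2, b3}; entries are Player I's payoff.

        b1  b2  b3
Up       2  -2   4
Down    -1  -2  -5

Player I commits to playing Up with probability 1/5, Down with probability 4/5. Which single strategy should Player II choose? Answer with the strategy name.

b3

If Player II plays b1, Player I's expected payoff is (1/5)·2 + (4/5)·(-1) = -2/5.
If Player II plays b2, Player I's expected payoff is (1/5)·(-2) + (4/5)·(-2) = -2.
If Player II plays b3, Player I's expected payoff is (1/5)·4 + (4/5)·(-5) = -16/5.
Player II minimizes Player I's payoff; the smallest is -16/5, so the best response is b3.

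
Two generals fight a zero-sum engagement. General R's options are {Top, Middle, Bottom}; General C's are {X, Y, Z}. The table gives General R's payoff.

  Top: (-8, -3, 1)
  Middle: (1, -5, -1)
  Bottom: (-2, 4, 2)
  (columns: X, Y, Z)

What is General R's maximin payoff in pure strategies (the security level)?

Row minima: Top → -8, Middle → -5, Bottom → -2.
The best of these is -2.

-2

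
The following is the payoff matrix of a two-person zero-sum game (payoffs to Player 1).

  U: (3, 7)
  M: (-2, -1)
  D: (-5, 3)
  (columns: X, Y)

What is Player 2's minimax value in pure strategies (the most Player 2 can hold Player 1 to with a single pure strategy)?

Column maxima: X → 3, Y → 7.
The smallest of these is 3.

3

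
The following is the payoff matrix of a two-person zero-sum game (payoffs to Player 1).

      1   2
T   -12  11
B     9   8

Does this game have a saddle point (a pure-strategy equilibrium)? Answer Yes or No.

Row minima: T → -12, B → 8; maximin = 8.
Column maxima: 1 → 9, 2 → 11; minimax = 9.
8 ≠ 9, so no pure-strategy equilibrium exists.

No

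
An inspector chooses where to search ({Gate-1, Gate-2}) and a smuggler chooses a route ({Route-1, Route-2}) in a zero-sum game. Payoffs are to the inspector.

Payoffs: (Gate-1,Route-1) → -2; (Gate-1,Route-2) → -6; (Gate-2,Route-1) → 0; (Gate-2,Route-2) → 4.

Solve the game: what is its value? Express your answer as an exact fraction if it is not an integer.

0

Row minima: Gate-1 → -6, Gate-2 → 0; maximin = 0.
Column maxima: Route-1 → 0, Route-2 → 4; minimax = 0.
Since maximin = minimax = 0, there is a saddle point and the value is 0.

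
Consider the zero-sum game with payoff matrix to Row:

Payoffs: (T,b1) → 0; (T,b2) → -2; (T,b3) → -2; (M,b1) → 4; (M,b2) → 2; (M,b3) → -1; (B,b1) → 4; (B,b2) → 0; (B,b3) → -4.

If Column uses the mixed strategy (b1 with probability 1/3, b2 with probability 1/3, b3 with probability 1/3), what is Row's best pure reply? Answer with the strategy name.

Expected payoff of T: (1/3)·0 + (1/3)·(-2) + (1/3)·(-2) = -4/3.
Expected payoff of M: (1/3)·4 + (1/3)·2 + (1/3)·(-1) = 5/3.
Expected payoff of B: (1/3)·4 + (1/3)·0 + (1/3)·(-4) = 0.
The largest is 5/3, so Row's best response is M.

M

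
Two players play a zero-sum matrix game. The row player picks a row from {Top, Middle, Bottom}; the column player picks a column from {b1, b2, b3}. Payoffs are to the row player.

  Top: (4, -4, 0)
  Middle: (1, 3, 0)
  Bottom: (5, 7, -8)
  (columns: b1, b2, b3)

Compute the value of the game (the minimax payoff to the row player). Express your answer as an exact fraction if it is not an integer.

Row minima: Top → -4, Middle → 0, Bottom → -8; maximin = 0.
Column maxima: b1 → 5, b2 → 7, b3 → 0; minimax = 0.
Since maximin = minimax = 0, there is a saddle point and the value is 0.

0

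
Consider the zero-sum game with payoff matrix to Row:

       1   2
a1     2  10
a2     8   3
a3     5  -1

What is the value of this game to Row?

74/13

Row minima: a1 → 2, a2 → 3, a3 → -1; maximin = 3.
Column maxima: 1 → 8, 2 → 10; minimax = 8.
3 ≠ 8, so there is no saddle point; optimal play is mixed.
a3 is strictly dominated by a2, so Row never plays it.
On the remaining 2×2 (a1, a2 vs 1, 2):
Let Row play a1 with probability p. Expected payoff against 1: 2p + 8(1−p) = −6p + 8; against 2: 10p + 3(1−p) = 7p + 3.
Setting these equal: −6p + 8 = 7p + 3 ⇒ −13p = -5 ⇒ p = 5/13, and the value is (-6)·(5/13) + 8 = 74/13.
For Column: with q = P(1), equating a1's and a2's payoffs gives −8q + 10 = 5q + 3 ⇒ q = 7/13.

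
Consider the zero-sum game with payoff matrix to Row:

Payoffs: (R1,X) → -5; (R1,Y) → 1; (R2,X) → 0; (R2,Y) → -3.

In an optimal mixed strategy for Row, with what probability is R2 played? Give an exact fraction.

Row minima: R1 → -5, R2 → -3; maximin = -3.
Column maxima: X → 0, Y → 1; minimax = 0.
-3 ≠ 0, so there is no saddle point; optimal play is mixed.
Let Row play R1 with probability p. Expected payoff against X: (-5)p + 0(1−p) = −5p; against Y: 1p + (-3)(1−p) = 4p − 3.
Setting these equal: −5p = 4p − 3 ⇒ −9p = -3 ⇒ p = 1/3, and the value is (-5)·(1/3) = -5/3.
For Column: with q = P(X), equating R1's and R2's payoffs gives −6q + 1 = 3q − 3 ⇒ q = 4/9.

2/3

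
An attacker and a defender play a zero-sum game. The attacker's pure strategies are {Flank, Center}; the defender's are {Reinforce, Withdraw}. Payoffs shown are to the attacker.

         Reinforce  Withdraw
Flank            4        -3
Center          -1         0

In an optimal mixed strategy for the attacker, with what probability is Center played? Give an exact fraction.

7/8

Row minima: Flank → -3, Center → -1; maximin = -1.
Column maxima: Reinforce → 4, Withdraw → 0; minimax = 0.
-1 ≠ 0, so there is no saddle point; optimal play is mixed.
Let the attacker play Flank with probability p. Expected payoff against Reinforce: 4p + (-1)(1−p) = 5p − 1; against Withdraw: (-3)p + 0(1−p) = −3p.
Setting these equal: 5p − 1 = −3p ⇒ 8p = 1 ⇒ p = 1/8, and the value is (5)·(1/8) − 1 = -3/8.
For the defender: with q = P(Reinforce), equating Flank's and Center's payoffs gives 7q − 3 = −q ⇒ q = 3/8.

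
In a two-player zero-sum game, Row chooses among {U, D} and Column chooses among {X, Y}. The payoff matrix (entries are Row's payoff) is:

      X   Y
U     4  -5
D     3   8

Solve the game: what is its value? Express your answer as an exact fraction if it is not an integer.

Row minima: U → -5, D → 3; maximin = 3.
Column maxima: X → 4, Y → 8; minimax = 4.
3 ≠ 4, so there is no saddle point; optimal play is mixed.
Let Row play U with probability p. Expected payoff against X: 4p + 3(1−p) = p + 3; against Y: (-5)p + 8(1−p) = −13p + 8.
Setting these equal: p + 3 = −13p + 8 ⇒ 14p = 5 ⇒ p = 5/14, and the value is (1)·(5/14) + 3 = 47/14.
For Column: with q = P(X), equating U's and D's payoffs gives 9q − 5 = −5q + 8 ⇒ q = 13/14.

47/14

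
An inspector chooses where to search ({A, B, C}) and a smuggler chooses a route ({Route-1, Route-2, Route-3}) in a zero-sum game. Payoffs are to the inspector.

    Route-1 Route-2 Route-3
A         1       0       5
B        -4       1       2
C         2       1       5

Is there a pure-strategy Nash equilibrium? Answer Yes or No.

Row minima: A → 0, B → -4, C → 1; maximin = 1.
Column maxima: Route-1 → 2, Route-2 → 1, Route-3 → 5; minimax = 1.
maximin = minimax = 1, so a saddle point exists.

Yes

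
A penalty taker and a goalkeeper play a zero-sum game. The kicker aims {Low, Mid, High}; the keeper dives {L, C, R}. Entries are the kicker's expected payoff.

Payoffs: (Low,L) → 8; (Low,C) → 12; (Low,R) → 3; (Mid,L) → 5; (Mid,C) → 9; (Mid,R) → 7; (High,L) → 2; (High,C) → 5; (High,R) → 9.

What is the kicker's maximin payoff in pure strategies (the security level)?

Row minima: Low → 3, Mid → 5, High → 2.
The best of these is 5.

5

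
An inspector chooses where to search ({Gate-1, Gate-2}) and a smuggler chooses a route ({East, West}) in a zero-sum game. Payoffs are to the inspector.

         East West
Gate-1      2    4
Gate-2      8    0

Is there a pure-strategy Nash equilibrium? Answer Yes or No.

Row minima: Gate-1 → 2, Gate-2 → 0; maximin = 2.
Column maxima: East → 8, West → 4; minimax = 4.
2 ≠ 4, so no pure-strategy equilibrium exists.

No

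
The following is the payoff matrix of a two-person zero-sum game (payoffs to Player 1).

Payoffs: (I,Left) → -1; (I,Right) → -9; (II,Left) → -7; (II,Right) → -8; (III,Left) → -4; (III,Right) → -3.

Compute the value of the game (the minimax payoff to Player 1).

Row minima: I → -9, II → -8, III → -4; maximin = -4.
Column maxima: Left → -1, Right → -3; minimax = -3.
-4 ≠ -3, so there is no saddle point; optimal play is mixed.
II is strictly dominated by III, so Player 1 never plays it.
On the remaining 2×2 (I, III vs Left, Right):
Let Player 1 play I with probability p. Expected payoff against Left: (-1)p + (-4)(1−p) = 3p − 4; against Right: (-9)p + (-3)(1−p) = −6p − 3.
Setting these equal: 3p − 4 = −6p − 3 ⇒ 9p = 1 ⇒ p = 1/9, and the value is (3)·(1/9) − 4 = -11/3.
For Player 2: with q = P(Left), equating I's and III's payoffs gives 8q − 9 = −q − 3 ⇒ q = 2/3.

-11/3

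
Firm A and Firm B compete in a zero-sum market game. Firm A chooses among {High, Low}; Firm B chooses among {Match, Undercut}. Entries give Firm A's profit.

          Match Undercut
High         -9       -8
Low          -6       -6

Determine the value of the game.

Row minima: High → -9, Low → -6; maximin = -6.
Column maxima: Match → -6, Undercut → -6; minimax = -6.
Since maximin = minimax = -6, there is a saddle point and the value is -6.

-6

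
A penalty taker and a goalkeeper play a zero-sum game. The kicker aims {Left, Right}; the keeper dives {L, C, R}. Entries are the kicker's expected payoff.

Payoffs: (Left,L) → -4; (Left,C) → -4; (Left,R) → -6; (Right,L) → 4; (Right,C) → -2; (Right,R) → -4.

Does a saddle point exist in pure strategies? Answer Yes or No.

Yes

Row minima: Left → -6, Right → -4; maximin = -4.
Column maxima: L → 4, C → -2, R → -4; minimax = -4.
maximin = minimax = -4, so a saddle point exists.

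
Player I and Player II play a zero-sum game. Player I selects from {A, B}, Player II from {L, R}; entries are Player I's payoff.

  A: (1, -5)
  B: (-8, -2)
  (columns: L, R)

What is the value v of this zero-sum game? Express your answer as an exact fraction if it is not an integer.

Row minima: A → -5, B → -8; maximin = -5.
Column maxima: L → 1, R → -2; minimax = -2.
-5 ≠ -2, so there is no saddle point; optimal play is mixed.
Let Player I play A with probability p. Expected payoff against L: 1p + (-8)(1−p) = 9p − 8; against R: (-5)p + (-2)(1−p) = −3p − 2.
Setting these equal: 9p − 8 = −3p − 2 ⇒ 12p = 6 ⇒ p = 1/2, and the value is (9)·(1/2) − 8 = -7/2.
For Player II: with q = P(L), equating A's and B's payoffs gives 6q − 5 = −6q − 2 ⇒ q = 1/4.

-7/2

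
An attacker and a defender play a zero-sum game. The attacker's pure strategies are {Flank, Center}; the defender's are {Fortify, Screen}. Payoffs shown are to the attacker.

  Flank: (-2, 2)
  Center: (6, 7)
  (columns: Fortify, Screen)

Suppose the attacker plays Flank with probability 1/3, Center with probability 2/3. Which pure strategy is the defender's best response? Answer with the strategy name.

Fortify

If the defender plays Fortify, the attacker's expected payoff is (1/3)·(-2) + (2/3)·6 = 10/3.
If the defender plays Screen, the attacker's expected payoff is (1/3)·2 + (2/3)·7 = 16/3.
The defender minimizes the attacker's payoff; the smallest is 10/3, so the best response is Fortify.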